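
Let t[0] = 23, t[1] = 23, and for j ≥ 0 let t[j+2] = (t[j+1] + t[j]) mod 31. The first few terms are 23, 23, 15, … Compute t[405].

9

We have t[0] = 23; t[1] = 23; t[2] = 15; t[3] = 7; t[4] = 22; t[5] = 29; t[6] = 20; t[7] = 18; t[8] = 7; t[9] = 25; t[10] = 1; t[11] = 26; t[12] = 27; t[13] = 22; t[14] = 18; t[15] = 9; t[16] = 27; t[17] = 5; t[18] = 1; t[19] = 6; t[20] = 7; t[21] = 13; t[22] = 20; t[23] = 2; t[24] = 22; t[25] = 24; t[26] = 15; t[27] = 8; t[28] = 23; t[29] = 0; t[30] = 23; t[31] = 23.
Since (t[30], t[31]) = (t[0], t[1]) = (23, 23) (two consecutive terms determine the rest), the sequence is periodic with period 30.
(405 - 0) mod 30 = 15, so t[405] = t[15] = 9.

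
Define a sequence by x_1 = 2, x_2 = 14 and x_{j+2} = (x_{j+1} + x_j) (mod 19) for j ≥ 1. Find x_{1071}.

We have x_1 = 2,  x_2 = 14,  x_3 = 16,  x_4 = 11,  x_5 = 8,  x_6 = 0,  x_7 = 8,  x_8 = 8,  x_9 = 16,  x_{10} = 5,  x_{11} = 2,  x_{12} = 7,  x_{13} = 9,  x_{14} = 16,  x_{15} = 6,  x_{16} = 3,  x_{17} = 9,  x_{18} = 12,  x_{19} = 2,  x_{20} = 14.
Since (x_{19}, x_{20}) = (x_1, x_2) = (2, 14) (two consecutive terms determine the rest), the sequence is periodic with period 18.
(1071 - 1) mod 18 = 8, so x_{1071} = x_9 = 16.

16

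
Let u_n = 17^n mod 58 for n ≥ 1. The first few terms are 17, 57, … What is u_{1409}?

17

u_1 = 17, u_2 = 57, u_3 = 41, u_4 = 1, u_5 = 17.
The sequence repeats with period 4.
(1409 - 1) mod 4 = 0, so u_{1409} = u_1 = 17.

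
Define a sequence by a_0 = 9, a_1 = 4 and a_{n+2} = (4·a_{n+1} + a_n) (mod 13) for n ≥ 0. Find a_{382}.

1

Computing terms: a_0 = 9; a_1 = 4; a_2 = 12; a_3 = 0; a_4 = 12; a_5 = 9; a_6 = 9; a_7 = 6; a_8 = 7; a_9 = 8; a_{10} = 0; a_{11} = 8; a_{12} = 6; a_{13} = 6; a_{14} = 4; a_{15} = 9; a_{16} = 1; a_{17} = 0; a_{18} = 1; a_{19} = 4; a_{20} = 4; a_{21} = 7; a_{22} = 6; a_{23} = 5; a_{24} = 0; a_{25} = 5; a_{26} = 7; a_{27} = 7; a_{28} = 9; a_{29} = 4.
The sequence repeats with period 28.
(382 - 0) mod 28 = 18, so a_{382} = a_{18} = 1.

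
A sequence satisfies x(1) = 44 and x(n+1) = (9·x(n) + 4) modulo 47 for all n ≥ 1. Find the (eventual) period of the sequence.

23

Computing terms: x(1) = 44, x(2) = 24, x(3) = 32, x(4) = 10, x(5) = 0, x(6) = 4, x(7) = 40, x(8) = 35, x(9) = 37, x(10) = 8, x(11) = 29, x(12) = 30, x(13) = 39, x(14) = 26, x(15) = 3, x(16) = 31, x(17) = 1, x(18) = 13, x(19) = 27, x(20) = 12, x(21) = 18, x(22) = 25, x(23) = 41, x(24) = 44.
Since x(24) = x(1) = 44, the sequence is periodic with period 23.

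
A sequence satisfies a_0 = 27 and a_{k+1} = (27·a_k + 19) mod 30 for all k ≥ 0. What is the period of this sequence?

Computing terms: a_0 = 27, a_1 = 28, a_2 = 25, a_3 = 4, a_4 = 7, a_5 = 28.
Since a_5 = a_1 = 28, the sequence is eventually periodic: after a pre-period of length 1 it cycles with period 4.

4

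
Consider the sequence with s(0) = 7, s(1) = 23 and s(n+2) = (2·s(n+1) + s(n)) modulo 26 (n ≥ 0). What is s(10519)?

3

Listing terms: s(0) = 7,  s(1) = 23,  s(2) = 1,  s(3) = 25,  s(4) = 25,  s(5) = 23,  s(6) = 19,  s(7) = 9,  s(8) = 11,  s(9) = 5,  s(10) = 21,  s(11) = 21,  s(12) = 11,  s(13) = 17,  s(14) = 19,  s(15) = 3,  s(16) = 25,  s(17) = 1,  s(18) = 1,  s(19) = 3,  s(20) = 7,  s(21) = 17,  s(22) = 15,  s(23) = 21,  s(24) = 5,  s(25) = 5,  s(26) = 15,  s(27) = 9,  s(28) = 7,  s(29) = 23.
Since (s(28), s(29)) = (s(0), s(1)) = (7, 23) (two consecutive terms determine the rest), the sequence is periodic with period 28.
So s(10519) = s(0 + ((10519-0) mod 28)) = s(19) = 3.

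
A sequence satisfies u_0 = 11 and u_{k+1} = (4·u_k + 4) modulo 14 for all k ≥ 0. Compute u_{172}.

6

Computing terms: u_0 = 11,  u_1 = 6,  u_2 = 0,  u_3 = 4,  u_4 = 6.
Since u_4 = u_1 = 6, the sequence is eventually periodic: after a pre-period of length 1 it cycles with period 3.
For k ≥ 1, u_k depends only on (k - 1) mod 3. (172 - 1) mod 3 = 0, so u_{172} = u_1 = 6.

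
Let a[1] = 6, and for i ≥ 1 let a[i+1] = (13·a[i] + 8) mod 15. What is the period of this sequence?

We have a[1] = 6,  a[2] = 11,  a[3] = 1,  a[4] = 6.
The sequence repeats with period 3.

3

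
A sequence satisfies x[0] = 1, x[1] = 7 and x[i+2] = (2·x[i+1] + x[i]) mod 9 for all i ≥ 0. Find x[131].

Listing terms: x[0] = 1, x[1] = 7, x[2] = 6, x[3] = 1, x[4] = 8, x[5] = 8, x[6] = 6, x[7] = 2, x[8] = 1, x[9] = 4, x[10] = 0, x[11] = 4, x[12] = 8, x[13] = 2, x[14] = 3, x[15] = 8, x[16] = 1, x[17] = 1, x[18] = 3, x[19] = 7, x[20] = 8, x[21] = 5, x[22] = 0, x[23] = 5, x[24] = 1, x[25] = 7.
The sequence repeats with period 24.
(131 - 0) mod 24 = 11, so x[131] = x[11] = 4.

4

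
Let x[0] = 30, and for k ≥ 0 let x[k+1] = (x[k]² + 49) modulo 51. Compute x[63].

Listing terms: x[0] = 30; x[1] = 31; x[2] = 41; x[3] = 47; x[4] = 14; x[5] = 41.
Since x[5] = x[2] = 41, the sequence is eventually periodic: after a pre-period of length 2 it cycles with period 3.
For k ≥ 2, x[k] depends only on (k - 2) mod 3. (63 - 2) mod 3 = 1, so x[63] = x[3] = 47.

47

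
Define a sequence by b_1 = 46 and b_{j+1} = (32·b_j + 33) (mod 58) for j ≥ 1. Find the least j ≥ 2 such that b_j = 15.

b_1 = 46,  b_2 = 55,  b_3 = 53,  b_4 = 47,  b_5 = 29,  b_6 = 33,  b_7 = 45,  b_8 = 23,  b_9 = 15,  b_{10} = 49,  b_{11} = 35,  b_{12} = 51,  b_{13} = 41,  b_{14} = 11,  b_{15} = 37,  b_{16} = 57,  b_{17} = 1,  b_{18} = 7,  b_{19} = 25,  b_{20} = 21,  b_{21} = 9,  b_{22} = 31,  b_{23} = 39,  b_{24} = 5,  b_{25} = 19,  b_{26} = 3,  b_{27} = 13,  b_{28} = 43,  b_{29} = 17,  b_{30} = 55.
Since b_{30} = b_2 = 55, the sequence is eventually periodic: after a pre-period of length 1 it cycles with period 28.
The value 15 first appears (with j ≥ 2) at b_9.

9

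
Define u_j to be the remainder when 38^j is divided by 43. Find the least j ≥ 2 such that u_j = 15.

We have u_1 = 38,  u_2 = 25,  u_3 = 4,  u_4 = 23,  u_5 = 14,  u_6 = 16,  u_7 = 6,  u_8 = 13,  u_9 = 21,  u_{10} = 24,  u_{11} = 9,  u_{12} = 41,  u_{13} = 10,  u_{14} = 36,  u_{15} = 35,  u_{16} = 40,  u_{17} = 15,  u_{18} = 11,  u_{19} = 31,  u_{20} = 17,  u_{21} = 1,  u_{22} = 38.
The sequence repeats with period 21.
The value 15 first appears (with j ≥ 2) at u_{17}.

17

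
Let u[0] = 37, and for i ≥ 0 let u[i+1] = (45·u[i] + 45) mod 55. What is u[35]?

50

Listing terms: u[0] = 37; u[1] = 5; u[2] = 50; u[3] = 40; u[4] = 30; u[5] = 20; u[6] = 10; u[7] = 0; u[8] = 45; u[9] = 35; u[10] = 25; u[11] = 15; u[12] = 5.
Since u[12] = u[1] = 5, the sequence is eventually periodic: after a pre-period of length 1 it cycles with period 11.
For i ≥ 1, u[i] depends only on (i - 1) mod 11. (35 - 1) mod 11 = 1, so u[35] = u[2] = 50.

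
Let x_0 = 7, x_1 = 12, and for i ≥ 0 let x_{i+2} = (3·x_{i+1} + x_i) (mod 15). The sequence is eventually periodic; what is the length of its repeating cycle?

Listing terms: x_0 = 7, x_1 = 12, x_2 = 13, x_3 = 6, x_4 = 1, x_5 = 9, x_6 = 13, x_7 = 3, x_8 = 7, x_9 = 9, x_{10} = 4, x_{11} = 6, x_{12} = 7, x_{13} = 12.
The sequence repeats with period 12.

12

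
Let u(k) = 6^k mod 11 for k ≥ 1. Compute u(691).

Computing terms: u(1) = 6; u(2) = 3; u(3) = 7; u(4) = 9; u(5) = 10; u(6) = 5; u(7) = 8; u(8) = 4; u(9) = 2; u(10) = 1; u(11) = 6.
Since u(11) = u(1) = 6, the sequence is periodic with period 10.
So u(691) = u(1 + ((691-1) mod 10)) = u(1) = 6.

6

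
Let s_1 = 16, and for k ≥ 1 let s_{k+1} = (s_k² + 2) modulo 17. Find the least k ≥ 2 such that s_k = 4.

4

Computing terms: s_1 = 16, s_2 = 3, s_3 = 11, s_4 = 4, s_5 = 1, s_6 = 3.
Since s_6 = s_2 = 3, the sequence is eventually periodic: after a pre-period of length 1 it cycles with period 4.
The value 4 first appears (with k ≥ 2) at s_4.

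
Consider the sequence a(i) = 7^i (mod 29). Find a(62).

25

a(1) = 7,  a(2) = 20,  a(3) = 24,  a(4) = 23,  a(5) = 16,  a(6) = 25,  a(7) = 1,  a(8) = 7.
The sequence repeats with period 7.
(62 - 1) mod 7 = 5, so a(62) = a(6) = 25.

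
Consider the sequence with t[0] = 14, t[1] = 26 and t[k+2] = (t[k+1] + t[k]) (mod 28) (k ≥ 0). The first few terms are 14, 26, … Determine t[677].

t[0] = 14, t[1] = 26, t[2] = 12, t[3] = 10, t[4] = 22, t[5] = 4, t[6] = 26, t[7] = 2, t[8] = 0, t[9] = 2, t[10] = 2, t[11] = 4, t[12] = 6, t[13] = 10, t[14] = 16, t[15] = 26, t[16] = 14, t[17] = 12, t[18] = 26, t[19] = 10, t[20] = 8, t[21] = 18, t[22] = 26, t[23] = 16, t[24] = 14, t[25] = 2, t[26] = 16, t[27] = 18, t[28] = 6, t[29] = 24, t[30] = 2, t[31] = 26, t[32] = 0, t[33] = 26, t[34] = 26, t[35] = 24, t[36] = 22, t[37] = 18, t[38] = 12, t[39] = 2, t[40] = 14, t[41] = 16, t[42] = 2, t[43] = 18, t[44] = 20, t[45] = 10, t[46] = 2, t[47] = 12, t[48] = 14, t[49] = 26.
Since (t[48], t[49]) = (t[0], t[1]) = (14, 26) (two consecutive terms determine the rest), the sequence is periodic with period 48.
So t[677] = t[0 + ((677-0) mod 48)] = t[5] = 4.

4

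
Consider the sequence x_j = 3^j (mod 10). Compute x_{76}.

Listing terms: x_1 = 3, x_2 = 9, x_3 = 7, x_4 = 1, x_5 = 3.
Since x_5 = x_1 = 3, the sequence is periodic with period 4.
(76 - 1) mod 4 = 3, so x_{76} = x_4 = 1.

1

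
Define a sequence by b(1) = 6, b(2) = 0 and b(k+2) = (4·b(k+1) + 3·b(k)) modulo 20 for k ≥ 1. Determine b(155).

We have b(1) = 6, b(2) = 0, b(3) = 18, b(4) = 12, b(5) = 2, b(6) = 4, b(7) = 2, b(8) = 0, b(9) = 6, b(10) = 4, b(11) = 14, b(12) = 8, b(13) = 14, b(14) = 0, b(15) = 2, b(16) = 8, b(17) = 18, b(18) = 16, b(19) = 18, b(20) = 0, b(21) = 14, b(22) = 16, b(23) = 6, b(24) = 12, b(25) = 6, b(26) = 0.
Since (b(25), b(26)) = (b(1), b(2)) = (6, 0) (two consecutive terms determine the rest), the sequence is periodic with period 24.
So b(155) = b(1 + ((155-1) mod 24)) = b(11) = 14.

14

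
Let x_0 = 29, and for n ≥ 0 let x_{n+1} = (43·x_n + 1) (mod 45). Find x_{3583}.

6

x_0 = 29, x_1 = 33, x_2 = 25, x_3 = 41, x_4 = 9, x_5 = 28, x_6 = 35, x_7 = 21, x_8 = 4, x_9 = 38, x_{10} = 15, x_{11} = 16, x_{12} = 14, x_{13} = 18, x_{14} = 10, x_{15} = 26, x_{16} = 39, x_{17} = 13, x_{18} = 20, x_{19} = 6, x_{20} = 34, x_{21} = 23, x_{22} = 0, x_{23} = 1, x_{24} = 44, x_{25} = 3, x_{26} = 40, x_{27} = 11, x_{28} = 24, x_{29} = 43, x_{30} = 5, x_{31} = 36, x_{32} = 19, x_{33} = 8, x_{34} = 30, x_{35} = 31, x_{36} = 29.
Since x_{36} = x_0 = 29, the sequence is periodic with period 36.
So x_{3583} = x_{0 + ((3583-0) mod 36)} = x_{19} = 6.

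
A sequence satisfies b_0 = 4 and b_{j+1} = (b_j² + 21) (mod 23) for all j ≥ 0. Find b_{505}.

4

b_0 = 4, b_1 = 14, b_2 = 10, b_3 = 6, b_4 = 11, b_5 = 4.
The sequence repeats with period 5.
So b_{505} = b_{0 + ((505-0) mod 5)} = b_0 = 4.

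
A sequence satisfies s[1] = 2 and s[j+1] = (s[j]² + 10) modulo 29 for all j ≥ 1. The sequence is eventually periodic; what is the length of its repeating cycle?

s[1] = 2,  s[2] = 14,  s[3] = 3,  s[4] = 19,  s[5] = 23,  s[6] = 17,  s[7] = 9,  s[8] = 4,  s[9] = 26,  s[10] = 19.
Since s[10] = s[4] = 19, the sequence is eventually periodic: after a pre-period of length 3 it cycles with period 6.

6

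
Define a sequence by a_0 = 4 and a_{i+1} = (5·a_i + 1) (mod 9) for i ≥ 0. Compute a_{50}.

7

a_0 = 4; a_1 = 3; a_2 = 7; a_3 = 0; a_4 = 1; a_5 = 6; a_6 = 4.
The sequence repeats with period 6.
(50 - 0) mod 6 = 2, so a_{50} = a_2 = 7.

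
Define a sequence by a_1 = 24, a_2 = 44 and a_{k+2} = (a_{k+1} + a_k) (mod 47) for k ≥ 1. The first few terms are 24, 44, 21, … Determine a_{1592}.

Listing terms: a_1 = 24; a_2 = 44; a_3 = 21; a_4 = 18; a_5 = 39; a_6 = 10; a_7 = 2; a_8 = 12; a_9 = 14; a_{10} = 26; a_{11} = 40; a_{12} = 19; a_{13} = 12; a_{14} = 31; a_{15} = 43; a_{16} = 27; a_{17} = 23; a_{18} = 3; a_{19} = 26; a_{20} = 29; a_{21} = 8; a_{22} = 37; a_{23} = 45; a_{24} = 35; a_{25} = 33; a_{26} = 21; a_{27} = 7; a_{28} = 28; a_{29} = 35; a_{30} = 16; a_{31} = 4; a_{32} = 20; a_{33} = 24; a_{34} = 44.
Since (a_{33}, a_{34}) = (a_1, a_2) = (24, 44) (two consecutive terms determine the rest), the sequence is periodic with period 32.
(1592 - 1) mod 32 = 23, so a_{1592} = a_{24} = 35.

35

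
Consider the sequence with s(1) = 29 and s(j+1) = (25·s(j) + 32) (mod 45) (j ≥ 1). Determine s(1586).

37

s(1) = 29, s(2) = 37, s(3) = 12, s(4) = 17, s(5) = 7, s(6) = 27, s(7) = 32, s(8) = 22, s(9) = 42, s(10) = 2, s(11) = 37.
Since s(11) = s(2) = 37, the sequence is eventually periodic: after a pre-period of length 1 it cycles with period 9.
For j ≥ 2, s(j) depends only on (j - 2) mod 9. (1586 - 2) mod 9 = 0, so s(1586) = s(2) = 37.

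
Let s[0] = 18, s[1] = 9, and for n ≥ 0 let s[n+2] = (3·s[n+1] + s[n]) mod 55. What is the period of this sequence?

24

Listing terms: s[0] = 18, s[1] = 9, s[2] = 45, s[3] = 34, s[4] = 37, s[5] = 35, s[6] = 32, s[7] = 21, s[8] = 40, s[9] = 31, s[10] = 23, s[11] = 45, s[12] = 48, s[13] = 24, s[14] = 10, s[15] = 54, s[16] = 7, s[17] = 20, s[18] = 12, s[19] = 1, s[20] = 15, s[21] = 46, s[22] = 43, s[23] = 10, s[24] = 18, s[25] = 9.
The sequence repeats with period 24.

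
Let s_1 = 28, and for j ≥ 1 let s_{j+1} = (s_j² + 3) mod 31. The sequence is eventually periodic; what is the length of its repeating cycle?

s_1 = 28; s_2 = 12; s_3 = 23; s_4 = 5; s_5 = 28.
Since s_5 = s_1 = 28, the sequence is periodic with period 4.

4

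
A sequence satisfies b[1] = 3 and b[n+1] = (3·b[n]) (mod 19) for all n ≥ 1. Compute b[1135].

3

Computing terms: b[1] = 3; b[2] = 9; b[3] = 8; b[4] = 5; b[5] = 15; b[6] = 7; b[7] = 2; b[8] = 6; b[9] = 18; b[10] = 16; b[11] = 10; b[12] = 11; b[13] = 14; b[14] = 4; b[15] = 12; b[16] = 17; b[17] = 13; b[18] = 1; b[19] = 3.
Since b[19] = b[1] = 3, the sequence is periodic with period 18.
So b[1135] = b[1 + ((1135-1) mod 18)] = b[1] = 3.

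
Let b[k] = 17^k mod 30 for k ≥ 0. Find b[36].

1

Computing terms: b[0] = 1; b[1] = 17; b[2] = 19; b[3] = 23; b[4] = 1.
Since b[4] = b[0] = 1, the sequence is periodic with period 4.
(36 - 0) mod 4 = 0, so b[36] = b[0] = 1.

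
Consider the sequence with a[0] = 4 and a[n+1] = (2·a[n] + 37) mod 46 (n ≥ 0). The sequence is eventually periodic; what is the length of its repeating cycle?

11

Listing terms: a[0] = 4, a[1] = 45, a[2] = 35, a[3] = 15, a[4] = 21, a[5] = 33, a[6] = 11, a[7] = 13, a[8] = 17, a[9] = 25, a[10] = 41, a[11] = 27, a[12] = 45.
Since a[12] = a[1] = 45, the sequence is eventually periodic: after a pre-period of length 1 it cycles with period 11.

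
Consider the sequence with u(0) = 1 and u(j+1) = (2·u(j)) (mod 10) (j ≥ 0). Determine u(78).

Computing terms: u(0) = 1; u(1) = 2; u(2) = 4; u(3) = 8; u(4) = 6; u(5) = 2.
Since u(5) = u(1) = 2, the sequence is eventually periodic: after a pre-period of length 1 it cycles with period 4.
For j ≥ 1, u(j) depends only on (j - 1) mod 4. (78 - 1) mod 4 = 1, so u(78) = u(2) = 4.

4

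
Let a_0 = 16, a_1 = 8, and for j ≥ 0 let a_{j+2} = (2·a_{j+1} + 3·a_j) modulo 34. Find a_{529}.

8

a_0 = 16; a_1 = 8; a_2 = 30; a_3 = 16; a_4 = 20; a_5 = 20; a_6 = 32; a_7 = 22; a_8 = 4; a_9 = 6; a_{10} = 24; a_{11} = 32; a_{12} = 0; a_{13} = 28; a_{14} = 22; a_{15} = 26; a_{16} = 16; a_{17} = 8.
The sequence repeats with period 16.
(529 - 0) mod 16 = 1, so a_{529} = a_1 = 8.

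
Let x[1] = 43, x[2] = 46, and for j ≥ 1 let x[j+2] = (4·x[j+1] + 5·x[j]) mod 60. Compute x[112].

We have x[1] = 43; x[2] = 46; x[3] = 39; x[4] = 26; x[5] = 59; x[6] = 6; x[7] = 19; x[8] = 46; x[9] = 39.
Since (x[8], x[9]) = (x[2], x[3]) = (46, 39) (two consecutive terms determine the rest), the sequence is eventually periodic: after a pre-period of length 1 it cycles with period 6.
For j ≥ 2, x[j] depends only on (j - 2) mod 6. (112 - 2) mod 6 = 2, so x[112] = x[4] = 26.

26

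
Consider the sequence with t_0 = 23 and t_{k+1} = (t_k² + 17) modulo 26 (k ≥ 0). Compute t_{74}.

17

We have t_0 = 23; t_1 = 0; t_2 = 17; t_3 = 20; t_4 = 1; t_5 = 18; t_6 = 3; t_7 = 0.
Since t_7 = t_1 = 0, the sequence is eventually periodic: after a pre-period of length 1 it cycles with period 6.
For k ≥ 1, t_k depends only on (k - 1) mod 6. (74 - 1) mod 6 = 1, so t_{74} = t_2 = 17.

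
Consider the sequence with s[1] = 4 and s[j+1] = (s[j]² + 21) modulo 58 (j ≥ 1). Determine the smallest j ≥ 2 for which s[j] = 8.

5

Computing terms: s[1] = 4, s[2] = 37, s[3] = 56, s[4] = 25, s[5] = 8, s[6] = 27, s[7] = 54, s[8] = 37.
Since s[8] = s[2] = 37, the sequence is eventually periodic: after a pre-period of length 1 it cycles with period 6.
The value 8 first appears (with j ≥ 2) at s[5].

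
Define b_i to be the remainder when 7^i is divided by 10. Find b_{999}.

3

b_1 = 7, b_2 = 9, b_3 = 3, b_4 = 1, b_5 = 7.
Since b_5 = b_1 = 7, the sequence is periodic with period 4.
So b_{999} = b_{1 + ((999-1) mod 4)} = b_3 = 3.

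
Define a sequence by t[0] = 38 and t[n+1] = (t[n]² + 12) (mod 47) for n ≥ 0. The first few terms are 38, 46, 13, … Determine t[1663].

Listing terms: t[0] = 38, t[1] = 46, t[2] = 13, t[3] = 40, t[4] = 14, t[5] = 20, t[6] = 36, t[7] = 39, t[8] = 29, t[9] = 7, t[10] = 14.
Since t[10] = t[4] = 14, the sequence is eventually periodic: after a pre-period of length 4 it cycles with period 6.
For n ≥ 4, t[n] depends only on (n - 4) mod 6. (1663 - 4) mod 6 = 3, so t[1663] = t[7] = 39.

39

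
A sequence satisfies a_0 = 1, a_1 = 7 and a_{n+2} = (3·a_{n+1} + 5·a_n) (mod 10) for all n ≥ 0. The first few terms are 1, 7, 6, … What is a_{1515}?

3

a_0 = 1, a_1 = 7, a_2 = 6, a_3 = 3, a_4 = 9, a_5 = 2, a_6 = 1, a_7 = 3, a_8 = 4, a_9 = 7, a_{10} = 1, a_{11} = 8, a_{12} = 9, a_{13} = 7, a_{14} = 6.
Since (a_{13}, a_{14}) = (a_1, a_2) = (7, 6) (two consecutive terms determine the rest), the sequence is eventually periodic: after a pre-period of length 1 it cycles with period 12.
For n ≥ 1, a_n depends only on (n - 1) mod 12. (1515 - 1) mod 12 = 2, so a_{1515} = a_3 = 3.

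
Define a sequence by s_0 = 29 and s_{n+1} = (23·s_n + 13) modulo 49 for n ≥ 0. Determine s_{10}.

s_0 = 29, s_1 = 43, s_2 = 22, s_3 = 29.
Since s_3 = s_0 = 29, the sequence is periodic with period 3.
So s_{10} = s_{0 + ((10-0) mod 3)} = s_1 = 43.

43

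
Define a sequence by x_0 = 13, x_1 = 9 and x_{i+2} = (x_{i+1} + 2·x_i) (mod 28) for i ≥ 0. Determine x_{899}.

5

x_0 = 13; x_1 = 9; x_2 = 7; x_3 = 25; x_4 = 11; x_5 = 5; x_6 = 27; x_7 = 9; x_8 = 7.
Since (x_7, x_8) = (x_1, x_2) = (9, 7) (two consecutive terms determine the rest), the sequence is eventually periodic: after a pre-period of length 1 it cycles with period 6.
For i ≥ 1, x_i depends only on (i - 1) mod 6. (899 - 1) mod 6 = 4, so x_{899} = x_5 = 5.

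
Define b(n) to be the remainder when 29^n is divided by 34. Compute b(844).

21

b(1) = 29,  b(2) = 25,  b(3) = 11,  b(4) = 13,  b(5) = 3,  b(6) = 19,  b(7) = 7,  b(8) = 33,  b(9) = 5,  b(10) = 9,  b(11) = 23,  b(12) = 21,  b(13) = 31,  b(14) = 15,  b(15) = 27,  b(16) = 1,  b(17) = 29.
The sequence repeats with period 16.
(844 - 1) mod 16 = 11, so b(844) = b(12) = 21.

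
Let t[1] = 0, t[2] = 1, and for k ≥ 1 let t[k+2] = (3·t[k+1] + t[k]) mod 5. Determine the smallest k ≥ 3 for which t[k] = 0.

4

We have t[1] = 0, t[2] = 1, t[3] = 3, t[4] = 0, t[5] = 3, t[6] = 4, t[7] = 0, t[8] = 4, t[9] = 2, t[10] = 0, t[11] = 2, t[12] = 1, t[13] = 0, t[14] = 1.
The sequence repeats with period 12.
The value 0 first appears (with k ≥ 3) at t[4].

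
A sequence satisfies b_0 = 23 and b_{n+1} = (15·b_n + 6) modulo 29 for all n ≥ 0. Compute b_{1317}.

3

Computing terms: b_0 = 23, b_1 = 3, b_2 = 22, b_3 = 17, b_4 = 0, b_5 = 6, b_6 = 9, b_7 = 25, b_8 = 4, b_9 = 8, b_{10} = 10, b_{11} = 11, b_{12} = 26, b_{13} = 19, b_{14} = 1, b_{15} = 21, b_{16} = 2, b_{17} = 7, b_{18} = 24, b_{19} = 18, b_{20} = 15, b_{21} = 28, b_{22} = 20, b_{23} = 16, b_{24} = 14, b_{25} = 13, b_{26} = 27, b_{27} = 5, b_{28} = 23.
The sequence repeats with period 28.
So b_{1317} = b_{0 + ((1317-0) mod 28)} = b_1 = 3.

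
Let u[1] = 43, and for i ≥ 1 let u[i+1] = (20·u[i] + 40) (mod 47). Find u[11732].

Listing terms: u[1] = 43; u[2] = 7; u[3] = 39; u[4] = 21; u[5] = 37; u[6] = 28; u[7] = 36; u[8] = 8; u[9] = 12; u[10] = 45; u[11] = 0; u[12] = 40; u[13] = 41; u[14] = 14; u[15] = 38; u[16] = 1; u[17] = 13; u[18] = 18; u[19] = 24; u[20] = 3; u[21] = 6; u[22] = 19; u[23] = 44; u[24] = 27; u[25] = 16; u[26] = 31; u[27] = 2; u[28] = 33; u[29] = 42; u[30] = 34; u[31] = 15; u[32] = 11; u[33] = 25; u[34] = 23; u[35] = 30; u[36] = 29; u[37] = 9; u[38] = 32; u[39] = 22; u[40] = 10; u[41] = 5; u[42] = 46; u[43] = 20; u[44] = 17; u[45] = 4; u[46] = 26; u[47] = 43.
The sequence repeats with period 46.
(11732 - 1) mod 46 = 1, so u[11732] = u[2] = 7.

7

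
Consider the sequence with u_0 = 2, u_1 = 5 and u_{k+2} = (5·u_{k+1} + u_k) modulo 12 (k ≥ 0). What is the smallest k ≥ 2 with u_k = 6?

6

Computing terms: u_0 = 2, u_1 = 5, u_2 = 3, u_3 = 8, u_4 = 7, u_5 = 7, u_6 = 6, u_7 = 1, u_8 = 11, u_9 = 8, u_{10} = 3, u_{11} = 11, u_{12} = 10, u_{13} = 1, u_{14} = 3, u_{15} = 4, u_{16} = 11, u_{17} = 11, u_{18} = 6, u_{19} = 5, u_{20} = 7, u_{21} = 4, u_{22} = 3, u_{23} = 7, u_{24} = 2, u_{25} = 5.
The sequence repeats with period 24.
The value 6 first appears (with k ≥ 2) at u_6.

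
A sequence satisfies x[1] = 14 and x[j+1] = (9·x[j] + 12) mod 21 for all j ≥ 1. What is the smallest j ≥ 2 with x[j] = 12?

x[1] = 14,  x[2] = 12,  x[3] = 15,  x[4] = 0,  x[5] = 12.
Since x[5] = x[2] = 12, the sequence is eventually periodic: after a pre-period of length 1 it cycles with period 3.
The value 12 first appears (with j ≥ 2) at x[2].

2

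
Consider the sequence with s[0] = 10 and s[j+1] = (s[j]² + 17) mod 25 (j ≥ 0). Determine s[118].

16

Computing terms: s[0] = 10; s[1] = 17; s[2] = 6; s[3] = 3; s[4] = 1; s[5] = 18; s[6] = 16; s[7] = 23; s[8] = 21; s[9] = 8; s[10] = 6.
Since s[10] = s[2] = 6, the sequence is eventually periodic: after a pre-period of length 2 it cycles with period 8.
For j ≥ 2, s[j] depends only on (j - 2) mod 8. (118 - 2) mod 8 = 4, so s[118] = s[6] = 16.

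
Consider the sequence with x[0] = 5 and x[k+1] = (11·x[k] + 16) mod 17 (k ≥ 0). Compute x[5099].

13

Listing terms: x[0] = 5,  x[1] = 3,  x[2] = 15,  x[3] = 11,  x[4] = 1,  x[5] = 10,  x[6] = 7,  x[7] = 8,  x[8] = 2,  x[9] = 4,  x[10] = 9,  x[11] = 13,  x[12] = 6,  x[13] = 14,  x[14] = 0,  x[15] = 16,  x[16] = 5.
Since x[16] = x[0] = 5, the sequence is periodic with period 16.
So x[5099] = x[0 + ((5099-0) mod 16)] = x[11] = 13.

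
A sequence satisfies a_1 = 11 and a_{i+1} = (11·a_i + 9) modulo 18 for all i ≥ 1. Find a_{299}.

a_1 = 11; a_2 = 4; a_3 = 17; a_4 = 16; a_5 = 5; a_6 = 10; a_7 = 11.
Since a_7 = a_1 = 11, the sequence is periodic with period 6.
(299 - 1) mod 6 = 4, so a_{299} = a_5 = 5.

5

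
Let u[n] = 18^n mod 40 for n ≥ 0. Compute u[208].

16

u[0] = 1,  u[1] = 18,  u[2] = 4,  u[3] = 32,  u[4] = 16,  u[5] = 8,  u[6] = 24,  u[7] = 32.
Since u[7] = u[3] = 32, the sequence is eventually periodic: after a pre-period of length 3 it cycles with period 4.
For n ≥ 3, u[n] depends only on (n - 3) mod 4. (208 - 3) mod 4 = 1, so u[208] = u[4] = 16.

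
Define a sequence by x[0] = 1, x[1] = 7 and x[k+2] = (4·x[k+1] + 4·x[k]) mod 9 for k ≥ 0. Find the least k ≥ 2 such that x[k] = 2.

x[0] = 1,  x[1] = 7,  x[2] = 5,  x[3] = 3,  x[4] = 5,  x[5] = 5,  x[6] = 4,  x[7] = 0,  x[8] = 7,  x[9] = 1,  x[10] = 5,  x[11] = 6,  x[12] = 8,  x[13] = 2,  x[14] = 4,  x[15] = 6,  x[16] = 4,  x[17] = 4,  x[18] = 5,  x[19] = 0,  x[20] = 2,  x[21] = 8,  x[22] = 4,  x[23] = 3,  x[24] = 1,  x[25] = 7.
Since (x[24], x[25]) = (x[0], x[1]) = (1, 7) (two consecutive terms determine the rest), the sequence is periodic with period 24.
The value 2 first appears (with k ≥ 2) at x[13].

13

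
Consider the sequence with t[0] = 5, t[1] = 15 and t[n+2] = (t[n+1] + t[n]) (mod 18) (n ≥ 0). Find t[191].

10

Listing terms: t[0] = 5; t[1] = 15; t[2] = 2; t[3] = 17; t[4] = 1; t[5] = 0; t[6] = 1; t[7] = 1; t[8] = 2; t[9] = 3; t[10] = 5; t[11] = 8; t[12] = 13; t[13] = 3; t[14] = 16; t[15] = 1; t[16] = 17; t[17] = 0; t[18] = 17; t[19] = 17; t[20] = 16; t[21] = 15; t[22] = 13; t[23] = 10; t[24] = 5; t[25] = 15.
Since (t[24], t[25]) = (t[0], t[1]) = (5, 15) (two consecutive terms determine the rest), the sequence is periodic with period 24.
So t[191] = t[0 + ((191-0) mod 24)] = t[23] = 10.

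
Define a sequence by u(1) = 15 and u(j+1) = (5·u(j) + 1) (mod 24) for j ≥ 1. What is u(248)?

We have u(1) = 15; u(2) = 4; u(3) = 21; u(4) = 10; u(5) = 3; u(6) = 16; u(7) = 9; u(8) = 22; u(9) = 15.
The sequence repeats with period 8.
So u(248) = u(1 + ((248-1) mod 8)) = u(8) = 22.

22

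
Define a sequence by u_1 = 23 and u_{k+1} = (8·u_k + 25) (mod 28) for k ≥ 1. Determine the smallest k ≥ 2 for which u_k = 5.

7

Computing terms: u_1 = 23; u_2 = 13; u_3 = 17; u_4 = 21; u_5 = 25; u_6 = 1; u_7 = 5; u_8 = 9; u_9 = 13.
Since u_9 = u_2 = 13, the sequence is eventually periodic: after a pre-period of length 1 it cycles with period 7.
The value 5 first appears (with k ≥ 2) at u_7.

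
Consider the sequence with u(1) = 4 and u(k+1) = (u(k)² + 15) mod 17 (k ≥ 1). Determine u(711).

Listing terms: u(1) = 4,  u(2) = 14,  u(3) = 7,  u(4) = 13,  u(5) = 14.
Since u(5) = u(2) = 14, the sequence is eventually periodic: after a pre-period of length 1 it cycles with period 3.
For k ≥ 2, u(k) depends only on (k - 2) mod 3. (711 - 2) mod 3 = 1, so u(711) = u(3) = 7.

7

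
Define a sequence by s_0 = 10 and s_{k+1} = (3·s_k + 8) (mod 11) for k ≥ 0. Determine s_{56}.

5

Listing terms: s_0 = 10,  s_1 = 5,  s_2 = 1,  s_3 = 0,  s_4 = 8,  s_5 = 10.
The sequence repeats with period 5.
So s_{56} = s_{0 + ((56-0) mod 5)} = s_1 = 5.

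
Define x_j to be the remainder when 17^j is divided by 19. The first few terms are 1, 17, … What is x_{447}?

7

Listing terms: x_0 = 1, x_1 = 17, x_2 = 4, x_3 = 11, x_4 = 16, x_5 = 6, x_6 = 7, x_7 = 5, x_8 = 9, x_9 = 1.
The sequence repeats with period 9.
(447 - 0) mod 9 = 6, so x_{447} = x_6 = 7.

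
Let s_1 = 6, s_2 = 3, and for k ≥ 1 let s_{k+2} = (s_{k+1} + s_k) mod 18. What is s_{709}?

12

Computing terms: s_1 = 6,  s_2 = 3,  s_3 = 9,  s_4 = 12,  s_5 = 3,  s_6 = 15,  s_7 = 0,  s_8 = 15,  s_9 = 15,  s_{10} = 12,  s_{11} = 9,  s_{12} = 3,  s_{13} = 12,  s_{14} = 15,  s_{15} = 9,  s_{16} = 6,  s_{17} = 15,  s_{18} = 3,  s_{19} = 0,  s_{20} = 3,  s_{21} = 3,  s_{22} = 6,  s_{23} = 9,  s_{24} = 15,  s_{25} = 6,  s_{26} = 3.
The sequence repeats with period 24.
So s_{709} = s_{1 + ((709-1) mod 24)} = s_{13} = 12.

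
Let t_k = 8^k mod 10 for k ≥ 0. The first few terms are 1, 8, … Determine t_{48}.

6

We have t_0 = 1,  t_1 = 8,  t_2 = 4,  t_3 = 2,  t_4 = 6,  t_5 = 8.
Since t_5 = t_1 = 8, the sequence is eventually periodic: after a pre-period of length 1 it cycles with period 4.
For k ≥ 1, t_k depends only on (k - 1) mod 4. (48 - 1) mod 4 = 3, so t_{48} = t_4 = 6.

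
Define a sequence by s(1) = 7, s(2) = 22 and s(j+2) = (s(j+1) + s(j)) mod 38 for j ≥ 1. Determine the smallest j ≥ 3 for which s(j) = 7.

15

We have s(1) = 7,  s(2) = 22,  s(3) = 29,  s(4) = 13,  s(5) = 4,  s(6) = 17,  s(7) = 21,  s(8) = 0,  s(9) = 21,  s(10) = 21,  s(11) = 4,  s(12) = 25,  s(13) = 29,  s(14) = 16,  s(15) = 7,  s(16) = 23,  s(17) = 30,  s(18) = 15,  s(19) = 7,  s(20) = 22.
The sequence repeats with period 18.
The value 7 first appears (with j ≥ 3) at s(15).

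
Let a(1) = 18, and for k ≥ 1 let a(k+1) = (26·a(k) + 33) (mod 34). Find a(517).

Computing terms: a(1) = 18, a(2) = 25, a(3) = 3, a(4) = 9, a(5) = 29, a(6) = 5, a(7) = 27, a(8) = 21, a(9) = 1, a(10) = 25.
Since a(10) = a(2) = 25, the sequence is eventually periodic: after a pre-period of length 1 it cycles with period 8.
For k ≥ 2, a(k) depends only on (k - 2) mod 8. (517 - 2) mod 8 = 3, so a(517) = a(5) = 29.

29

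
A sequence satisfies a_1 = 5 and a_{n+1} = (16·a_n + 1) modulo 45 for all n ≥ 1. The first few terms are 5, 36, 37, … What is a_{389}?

Computing terms: a_1 = 5, a_2 = 36, a_3 = 37, a_4 = 8, a_5 = 39, a_6 = 40, a_7 = 11, a_8 = 42, a_9 = 43, a_{10} = 14, a_{11} = 0, a_{12} = 1, a_{13} = 17, a_{14} = 3, a_{15} = 4, a_{16} = 20, a_{17} = 6, a_{18} = 7, a_{19} = 23, a_{20} = 9, a_{21} = 10, a_{22} = 26, a_{23} = 12, a_{24} = 13, a_{25} = 29, a_{26} = 15, a_{27} = 16, a_{28} = 32, a_{29} = 18, a_{30} = 19, a_{31} = 35, a_{32} = 21, a_{33} = 22, a_{34} = 38, a_{35} = 24, a_{36} = 25, a_{37} = 41, a_{38} = 27, a_{39} = 28, a_{40} = 44, a_{41} = 30, a_{42} = 31, a_{43} = 2, a_{44} = 33, a_{45} = 34, a_{46} = 5.
Since a_{46} = a_1 = 5, the sequence is periodic with period 45.
(389 - 1) mod 45 = 28, so a_{389} = a_{29} = 18.

18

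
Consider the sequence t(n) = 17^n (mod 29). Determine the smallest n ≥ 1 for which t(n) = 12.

Computing terms: t(0) = 1, t(1) = 17, t(2) = 28, t(3) = 12, t(4) = 1.
Since t(4) = t(0) = 1, the sequence is periodic with period 4.
The value 12 first appears (with n ≥ 1) at t(3).

3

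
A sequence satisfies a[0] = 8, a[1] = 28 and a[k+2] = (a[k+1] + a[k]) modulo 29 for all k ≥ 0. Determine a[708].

25

We have a[0] = 8; a[1] = 28; a[2] = 7; a[3] = 6; a[4] = 13; a[5] = 19; a[6] = 3; a[7] = 22; a[8] = 25; a[9] = 18; a[10] = 14; a[11] = 3; a[12] = 17; a[13] = 20; a[14] = 8; a[15] = 28.
The sequence repeats with period 14.
So a[708] = a[0 + ((708-0) mod 14)] = a[8] = 25.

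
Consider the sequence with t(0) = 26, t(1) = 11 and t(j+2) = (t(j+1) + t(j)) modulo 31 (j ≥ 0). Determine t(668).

Computing terms: t(0) = 26, t(1) = 11, t(2) = 6, t(3) = 17, t(4) = 23, t(5) = 9, t(6) = 1, t(7) = 10, t(8) = 11, t(9) = 21, t(10) = 1, t(11) = 22, t(12) = 23, t(13) = 14, t(14) = 6, t(15) = 20, t(16) = 26, t(17) = 15, t(18) = 10, t(19) = 25, t(20) = 4, t(21) = 29, t(22) = 2, t(23) = 0, t(24) = 2, t(25) = 2, t(26) = 4, t(27) = 6, t(28) = 10, t(29) = 16, t(30) = 26, t(31) = 11.
The sequence repeats with period 30.
(668 - 0) mod 30 = 8, so t(668) = t(8) = 11.

11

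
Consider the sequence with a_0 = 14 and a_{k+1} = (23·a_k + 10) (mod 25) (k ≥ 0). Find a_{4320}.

We have a_0 = 14,  a_1 = 7,  a_2 = 21,  a_3 = 18,  a_4 = 24,  a_5 = 12,  a_6 = 11,  a_7 = 13,  a_8 = 9,  a_9 = 17,  a_{10} = 1,  a_{11} = 8,  a_{12} = 19,  a_{13} = 22,  a_{14} = 16,  a_{15} = 3,  a_{16} = 4,  a_{17} = 2,  a_{18} = 6,  a_{19} = 23,  a_{20} = 14.
The sequence repeats with period 20.
So a_{4320} = a_{0 + ((4320-0) mod 20)} = a_0 = 14.

14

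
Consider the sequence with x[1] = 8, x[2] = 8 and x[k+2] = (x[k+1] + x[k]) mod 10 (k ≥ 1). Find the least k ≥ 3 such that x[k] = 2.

9

We have x[1] = 8, x[2] = 8, x[3] = 6, x[4] = 4, x[5] = 0, x[6] = 4, x[7] = 4, x[8] = 8, x[9] = 2, x[10] = 0, x[11] = 2, x[12] = 2, x[13] = 4, x[14] = 6, x[15] = 0, x[16] = 6, x[17] = 6, x[18] = 2, x[19] = 8, x[20] = 0, x[21] = 8, x[22] = 8.
Since (x[21], x[22]) = (x[1], x[2]) = (8, 8) (two consecutive terms determine the rest), the sequence is periodic with period 20.
The value 2 first appears (with k ≥ 3) at x[9].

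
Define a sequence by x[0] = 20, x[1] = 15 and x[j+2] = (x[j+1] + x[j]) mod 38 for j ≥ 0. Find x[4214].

Computing terms: x[0] = 20,  x[1] = 15,  x[2] = 35,  x[3] = 12,  x[4] = 9,  x[5] = 21,  x[6] = 30,  x[7] = 13,  x[8] = 5,  x[9] = 18,  x[10] = 23,  x[11] = 3,  x[12] = 26,  x[13] = 29,  x[14] = 17,  x[15] = 8,  x[16] = 25,  x[17] = 33,  x[18] = 20,  x[19] = 15.
The sequence repeats with period 18.
So x[4214] = x[0 + ((4214-0) mod 18)] = x[2] = 35.

35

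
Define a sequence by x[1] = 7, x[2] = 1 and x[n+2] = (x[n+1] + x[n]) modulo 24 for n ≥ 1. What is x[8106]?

Listing terms: x[1] = 7, x[2] = 1, x[3] = 8, x[4] = 9, x[5] = 17, x[6] = 2, x[7] = 19, x[8] = 21, x[9] = 16, x[10] = 13, x[11] = 5, x[12] = 18, x[13] = 23, x[14] = 17, x[15] = 16, x[16] = 9, x[17] = 1, x[18] = 10, x[19] = 11, x[20] = 21, x[21] = 8, x[22] = 5, x[23] = 13, x[24] = 18, x[25] = 7, x[26] = 1.
Since (x[25], x[26]) = (x[1], x[2]) = (7, 1) (two consecutive terms determine the rest), the sequence is periodic with period 24.
So x[8106] = x[1 + ((8106-1) mod 24)] = x[18] = 10.

10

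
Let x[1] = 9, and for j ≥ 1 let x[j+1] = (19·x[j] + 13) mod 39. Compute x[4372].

33

We have x[1] = 9,  x[2] = 28,  x[3] = 38,  x[4] = 33,  x[5] = 16,  x[6] = 5,  x[7] = 30,  x[8] = 37,  x[9] = 14,  x[10] = 6,  x[11] = 10,  x[12] = 8,  x[13] = 9.
The sequence repeats with period 12.
(4372 - 1) mod 12 = 3, so x[4372] = x[4] = 33.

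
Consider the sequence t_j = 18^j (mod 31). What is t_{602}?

Computing terms: t_0 = 1; t_1 = 18; t_2 = 14; t_3 = 4; t_4 = 10; t_5 = 25; t_6 = 16; t_7 = 9; t_8 = 7; t_9 = 2; t_{10} = 5; t_{11} = 28; t_{12} = 8; t_{13} = 20; t_{14} = 19; t_{15} = 1.
Since t_{15} = t_0 = 1, the sequence is periodic with period 15.
So t_{602} = t_{0 + ((602-0) mod 15)} = t_2 = 14.

14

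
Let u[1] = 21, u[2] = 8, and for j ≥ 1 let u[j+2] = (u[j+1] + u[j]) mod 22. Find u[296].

Listing terms: u[1] = 21, u[2] = 8, u[3] = 7, u[4] = 15, u[5] = 0, u[6] = 15, u[7] = 15, u[8] = 8, u[9] = 1, u[10] = 9, u[11] = 10, u[12] = 19, u[13] = 7, u[14] = 4, u[15] = 11, u[16] = 15, u[17] = 4, u[18] = 19, u[19] = 1, u[20] = 20, u[21] = 21, u[22] = 19, u[23] = 18, u[24] = 15, u[25] = 11, u[26] = 4, u[27] = 15, u[28] = 19, u[29] = 12, u[30] = 9, u[31] = 21, u[32] = 8.
Since (u[31], u[32]) = (u[1], u[2]) = (21, 8) (two consecutive terms determine the rest), the sequence is periodic with period 30.
So u[296] = u[1 + ((296-1) mod 30)] = u[26] = 4.

4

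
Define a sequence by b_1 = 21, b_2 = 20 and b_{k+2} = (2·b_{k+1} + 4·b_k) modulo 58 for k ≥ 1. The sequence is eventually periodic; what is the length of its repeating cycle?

4

We have b_1 = 21; b_2 = 20; b_3 = 8; b_4 = 38; b_5 = 50; b_6 = 20; b_7 = 8.
Since (b_6, b_7) = (b_2, b_3) = (20, 8) (two consecutive terms determine the rest), the sequence is eventually periodic: after a pre-period of length 1 it cycles with period 4.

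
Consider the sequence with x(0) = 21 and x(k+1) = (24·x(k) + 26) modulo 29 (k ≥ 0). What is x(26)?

5

x(0) = 21,  x(1) = 8,  x(2) = 15,  x(3) = 9,  x(4) = 10,  x(5) = 5,  x(6) = 1,  x(7) = 21.
The sequence repeats with period 7.
So x(26) = x(0 + ((26-0) mod 7)) = x(5) = 5.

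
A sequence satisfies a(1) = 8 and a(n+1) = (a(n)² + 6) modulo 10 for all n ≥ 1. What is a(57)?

a(1) = 8; a(2) = 0; a(3) = 6; a(4) = 2; a(5) = 0.
Since a(5) = a(2) = 0, the sequence is eventually periodic: after a pre-period of length 1 it cycles with period 3.
For n ≥ 2, a(n) depends only on (n - 2) mod 3. (57 - 2) mod 3 = 1, so a(57) = a(3) = 6.

6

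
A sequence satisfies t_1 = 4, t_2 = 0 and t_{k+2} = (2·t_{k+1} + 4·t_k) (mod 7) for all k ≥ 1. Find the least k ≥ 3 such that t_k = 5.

9

t_1 = 4, t_2 = 0, t_3 = 2, t_4 = 4, t_5 = 2, t_6 = 6, t_7 = 6, t_8 = 1, t_9 = 5, t_{10} = 0, t_{11} = 6, t_{12} = 5, t_{13} = 6, t_{14} = 4, t_{15} = 4, t_{16} = 3, t_{17} = 1, t_{18} = 0, t_{19} = 4, t_{20} = 1, t_{21} = 4, t_{22} = 5, t_{23} = 5, t_{24} = 2, t_{25} = 3, t_{26} = 0, t_{27} = 5, t_{28} = 3, t_{29} = 5, t_{30} = 1, t_{31} = 1, t_{32} = 6, t_{33} = 2, t_{34} = 0, t_{35} = 1, t_{36} = 2, t_{37} = 1, t_{38} = 3, t_{39} = 3, t_{40} = 4, t_{41} = 6, t_{42} = 0, t_{43} = 3, t_{44} = 6, t_{45} = 3, t_{46} = 2, t_{47} = 2, t_{48} = 5, t_{49} = 4, t_{50} = 0.
Since (t_{49}, t_{50}) = (t_1, t_2) = (4, 0) (two consecutive terms determine the rest), the sequence is periodic with period 48.
The value 5 first appears (with k ≥ 3) at t_9.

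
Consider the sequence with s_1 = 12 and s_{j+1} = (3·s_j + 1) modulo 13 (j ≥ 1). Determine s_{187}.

12

We have s_1 = 12; s_2 = 11; s_3 = 8; s_4 = 12.
The sequence repeats with period 3.
So s_{187} = s_{1 + ((187-1) mod 3)} = s_1 = 12.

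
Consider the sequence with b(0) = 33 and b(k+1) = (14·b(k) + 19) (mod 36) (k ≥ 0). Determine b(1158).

Listing terms: b(0) = 33, b(1) = 13, b(2) = 21, b(3) = 25, b(4) = 9, b(5) = 1, b(6) = 33.
Since b(6) = b(0) = 33, the sequence is periodic with period 6.
(1158 - 0) mod 6 = 0, so b(1158) = b(0) = 33.

33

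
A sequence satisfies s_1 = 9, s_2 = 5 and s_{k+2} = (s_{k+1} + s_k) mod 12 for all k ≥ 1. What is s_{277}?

Listing terms: s_1 = 9,  s_2 = 5,  s_3 = 2,  s_4 = 7,  s_5 = 9,  s_6 = 4,  s_7 = 1,  s_8 = 5,  s_9 = 6,  s_{10} = 11,  s_{11} = 5,  s_{12} = 4,  s_{13} = 9,  s_{14} = 1,  s_{15} = 10,  s_{16} = 11,  s_{17} = 9,  s_{18} = 8,  s_{19} = 5,  s_{20} = 1,  s_{21} = 6,  s_{22} = 7,  s_{23} = 1,  s_{24} = 8,  s_{25} = 9,  s_{26} = 5.
Since (s_{25}, s_{26}) = (s_1, s_2) = (9, 5) (two consecutive terms determine the rest), the sequence is periodic with period 24.
So s_{277} = s_{1 + ((277-1) mod 24)} = s_{13} = 9.

9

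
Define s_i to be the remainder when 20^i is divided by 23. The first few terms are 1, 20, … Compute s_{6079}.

Listing terms: s_0 = 1; s_1 = 20; s_2 = 9; s_3 = 19; s_4 = 12; s_5 = 10; s_6 = 16; s_7 = 21; s_8 = 6; s_9 = 5; s_{10} = 8; s_{11} = 22; s_{12} = 3; s_{13} = 14; s_{14} = 4; s_{15} = 11; s_{16} = 13; s_{17} = 7; s_{18} = 2; s_{19} = 17; s_{20} = 18; s_{21} = 15; s_{22} = 1.
The sequence repeats with period 22.
So s_{6079} = s_{0 + ((6079-0) mod 22)} = s_7 = 21.

21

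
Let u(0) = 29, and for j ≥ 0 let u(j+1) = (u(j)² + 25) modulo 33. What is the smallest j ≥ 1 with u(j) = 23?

2

Listing terms: u(0) = 29, u(1) = 8, u(2) = 23, u(3) = 26, u(4) = 8.
Since u(4) = u(1) = 8, the sequence is eventually periodic: after a pre-period of length 1 it cycles with period 3.
The value 23 first appears (with j ≥ 1) at u(2).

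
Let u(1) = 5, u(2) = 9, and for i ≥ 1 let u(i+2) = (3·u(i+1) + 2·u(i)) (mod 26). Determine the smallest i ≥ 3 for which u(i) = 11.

3

u(1) = 5, u(2) = 9, u(3) = 11, u(4) = 25, u(5) = 19, u(6) = 3, u(7) = 21, u(8) = 17, u(9) = 15, u(10) = 1, u(11) = 7, u(12) = 23, u(13) = 5, u(14) = 9.
The sequence repeats with period 12.
The value 11 first appears (with i ≥ 3) at u(3).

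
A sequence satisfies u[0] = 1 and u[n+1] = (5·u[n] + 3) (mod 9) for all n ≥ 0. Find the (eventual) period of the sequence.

Listing terms: u[0] = 1; u[1] = 8; u[2] = 7; u[3] = 2; u[4] = 4; u[5] = 5; u[6] = 1.
The sequence repeats with period 6.

6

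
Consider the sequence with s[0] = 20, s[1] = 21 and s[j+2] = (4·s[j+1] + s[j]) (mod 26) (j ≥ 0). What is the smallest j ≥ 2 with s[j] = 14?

8

Computing terms: s[0] = 20, s[1] = 21, s[2] = 0, s[3] = 21, s[4] = 6, s[5] = 19, s[6] = 4, s[7] = 9, s[8] = 14, s[9] = 13, s[10] = 14, s[11] = 17, s[12] = 4, s[13] = 7, s[14] = 6, s[15] = 5, s[16] = 0, s[17] = 5, s[18] = 20, s[19] = 7, s[20] = 22, s[21] = 17, s[22] = 12, s[23] = 13, s[24] = 12, s[25] = 9, s[26] = 22, s[27] = 19, s[28] = 20, s[29] = 21.
The sequence repeats with period 28.
The value 14 first appears (with j ≥ 2) at s[8].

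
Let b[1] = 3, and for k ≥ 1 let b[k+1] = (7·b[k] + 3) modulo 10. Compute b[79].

1

b[1] = 3, b[2] = 4, b[3] = 1, b[4] = 0, b[5] = 3.
Since b[5] = b[1] = 3, the sequence is periodic with period 4.
(79 - 1) mod 4 = 2, so b[79] = b[3] = 1.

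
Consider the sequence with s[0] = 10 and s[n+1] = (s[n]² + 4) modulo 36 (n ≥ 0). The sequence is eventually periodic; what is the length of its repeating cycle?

3

Computing terms: s[0] = 10,  s[1] = 32,  s[2] = 20,  s[3] = 8,  s[4] = 32.
Since s[4] = s[1] = 32, the sequence is eventually periodic: after a pre-period of length 1 it cycles with period 3.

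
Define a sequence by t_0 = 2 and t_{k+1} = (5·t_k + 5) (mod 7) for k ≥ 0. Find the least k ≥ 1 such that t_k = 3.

Listing terms: t_0 = 2; t_1 = 1; t_2 = 3; t_3 = 6; t_4 = 0; t_5 = 5; t_6 = 2.
Since t_6 = t_0 = 2, the sequence is periodic with period 6.
The value 3 first appears (with k ≥ 1) at t_2.

2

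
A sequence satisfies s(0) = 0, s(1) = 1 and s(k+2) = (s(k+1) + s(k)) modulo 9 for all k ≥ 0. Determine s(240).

0

s(0) = 0; s(1) = 1; s(2) = 1; s(3) = 2; s(4) = 3; s(5) = 5; s(6) = 8; s(7) = 4; s(8) = 3; s(9) = 7; s(10) = 1; s(11) = 8; s(12) = 0; s(13) = 8; s(14) = 8; s(15) = 7; s(16) = 6; s(17) = 4; s(18) = 1; s(19) = 5; s(20) = 6; s(21) = 2; s(22) = 8; s(23) = 1; s(24) = 0; s(25) = 1.
Since (s(24), s(25)) = (s(0), s(1)) = (0, 1) (two consecutive terms determine the rest), the sequence is periodic with period 24.
So s(240) = s(0 + ((240-0) mod 24)) = s(0) = 0.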